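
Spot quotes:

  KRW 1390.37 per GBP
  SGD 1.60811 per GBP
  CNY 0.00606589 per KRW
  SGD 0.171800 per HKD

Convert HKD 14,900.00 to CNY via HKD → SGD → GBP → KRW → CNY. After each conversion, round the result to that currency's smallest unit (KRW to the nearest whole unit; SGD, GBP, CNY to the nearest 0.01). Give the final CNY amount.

HKD 14,900.00 × 0.171800 = SGD 2,559.82
SGD 2,559.82 ÷ 1.60811 = GBP 1,591.82
GBP 1,591.82 × 1390.37 = KRW 2,213,219
KRW 2,213,219 × 0.00606589 = CNY 13,425.14

CNY 13,425.14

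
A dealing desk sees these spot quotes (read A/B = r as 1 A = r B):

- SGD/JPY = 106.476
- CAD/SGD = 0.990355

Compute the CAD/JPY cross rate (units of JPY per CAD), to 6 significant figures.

CAD/JPY = 105.449

1 CAD × 0.990355 = 0.990355 SGD
0.990355 SGD × 106.476 = 105.449 JPY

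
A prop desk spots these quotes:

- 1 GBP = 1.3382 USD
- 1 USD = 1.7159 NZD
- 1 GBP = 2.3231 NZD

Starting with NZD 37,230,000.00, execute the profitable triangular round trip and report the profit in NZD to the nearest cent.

Profit: NZD 435,864.63

Profitable loop is NZD → USD → GBP → NZD:
NZD 37,230,000.00 ÷ 1.7159 = USD 21,697,068.59
USD 21,697,068.59 ÷ 1.3382 = GBP 16,213,621.73
GBP 16,213,621.73 × 2.3231 = NZD 37,665,864.63
Profit = NZD 37,665,864.63 − NZD 37,230,000.00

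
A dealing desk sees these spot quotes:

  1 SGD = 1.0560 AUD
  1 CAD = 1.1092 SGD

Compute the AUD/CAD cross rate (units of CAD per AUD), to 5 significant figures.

1 AUD ÷ 1.0560 = 0.94697 SGD
0.94697 SGD ÷ 1.1092 = 0.853741 CAD

AUD/CAD = 0.85374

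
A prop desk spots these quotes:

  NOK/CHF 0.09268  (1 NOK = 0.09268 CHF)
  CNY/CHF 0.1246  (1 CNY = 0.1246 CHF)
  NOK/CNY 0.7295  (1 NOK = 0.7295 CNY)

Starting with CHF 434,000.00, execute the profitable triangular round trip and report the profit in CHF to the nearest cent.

Profit: CHF 8,519.50

Profitable loop is CHF → CNY → NOK → CHF:
CHF 434,000.00 ÷ 0.1246 = CNY 3,483,146.07
CNY 3,483,146.07 ÷ 0.7295 = NOK 4,774,703.31
NOK 4,774,703.31 × 0.09268 = CHF 442,519.50
Profit = CHF 442,519.50 − CHF 434,000.00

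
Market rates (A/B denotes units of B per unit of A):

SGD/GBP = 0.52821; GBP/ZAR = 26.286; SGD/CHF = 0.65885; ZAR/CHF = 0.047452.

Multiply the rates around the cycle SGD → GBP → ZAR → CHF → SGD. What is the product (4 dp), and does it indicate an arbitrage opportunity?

1.0000 (no arbitrage)

Around SGD → GBP → ZAR → CHF → SGD: 1 × 0.52821 × 26.286 × 0.047452 ÷ 0.65885 = 0.999998
Product ≈ 1 (deviation 0.000%, within rounding noise).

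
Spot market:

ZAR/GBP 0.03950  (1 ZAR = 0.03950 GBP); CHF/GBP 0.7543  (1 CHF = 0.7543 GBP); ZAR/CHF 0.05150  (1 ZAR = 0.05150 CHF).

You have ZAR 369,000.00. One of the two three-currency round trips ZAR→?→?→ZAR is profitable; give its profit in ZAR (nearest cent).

Profitable loop is ZAR → GBP → CHF → ZAR:
ZAR 369,000.00 × 0.03950 = GBP 14,575.50
GBP 14,575.50 ÷ 0.7543 = CHF 19,323.21
CHF 19,323.21 ÷ 0.05150 = ZAR 375,208.03
Profit = ZAR 375,208.03 − ZAR 369,000.00

Profit: ZAR 6,208.03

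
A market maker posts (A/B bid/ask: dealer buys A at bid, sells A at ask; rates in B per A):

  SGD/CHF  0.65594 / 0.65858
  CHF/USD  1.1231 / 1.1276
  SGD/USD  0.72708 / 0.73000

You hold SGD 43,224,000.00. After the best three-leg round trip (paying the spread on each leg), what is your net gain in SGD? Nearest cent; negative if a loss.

Net profit: SGD 395,897.14

Best loop SGD → CHF → USD → SGD:
SGD 43,224,000.00 × 0.65594 (sell SGD at bid) = CHF 28,352,350.56
CHF 28,352,350.56 × 1.1231 (sell CHF at bid) = USD 31,842,524.91
USD 31,842,524.91 ÷ 0.73000 (buy SGD at ask) = SGD 43,619,897.14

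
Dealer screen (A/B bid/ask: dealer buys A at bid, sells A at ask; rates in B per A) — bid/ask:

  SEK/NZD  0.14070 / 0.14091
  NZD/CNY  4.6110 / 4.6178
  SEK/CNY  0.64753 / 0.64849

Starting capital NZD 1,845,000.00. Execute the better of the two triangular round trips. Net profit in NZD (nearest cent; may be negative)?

Net profit: NZD 790.08

Best loop NZD → CNY → SEK → NZD:
NZD 1,845,000.00 × 4.6110 (sell NZD at bid) = CNY 8,507,295.00
CNY 8,507,295.00 ÷ 0.64849 (buy SEK at ask) = SEK 13,118,621.72
SEK 13,118,621.72 × 0.14070 (sell SEK at bid) = NZD 1,845,790.08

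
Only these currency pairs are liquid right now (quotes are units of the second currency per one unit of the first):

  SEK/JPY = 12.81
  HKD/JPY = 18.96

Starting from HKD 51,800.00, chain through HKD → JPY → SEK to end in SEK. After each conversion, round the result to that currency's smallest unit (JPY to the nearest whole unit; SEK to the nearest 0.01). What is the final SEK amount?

SEK 76,668.85

HKD 51,800.00 × 18.96 = JPY 982,128
JPY 982,128 ÷ 12.81 = SEK 76,668.85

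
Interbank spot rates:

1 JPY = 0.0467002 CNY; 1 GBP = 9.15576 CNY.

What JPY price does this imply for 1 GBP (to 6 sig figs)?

GBP/JPY = 196.054

1 GBP × 9.15576 = 9.15576 CNY
9.15576 CNY ÷ 0.0467002 = 196.054 JPY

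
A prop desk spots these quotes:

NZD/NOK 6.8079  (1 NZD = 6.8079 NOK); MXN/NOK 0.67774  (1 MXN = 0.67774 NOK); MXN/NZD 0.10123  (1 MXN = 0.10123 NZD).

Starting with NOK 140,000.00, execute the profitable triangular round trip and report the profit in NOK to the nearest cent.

Profit: NOK 2,359.78

Profitable loop is NOK → MXN → NZD → NOK:
NOK 140,000.00 ÷ 0.67774 = MXN 206,568.89
MXN 206,568.89 × 0.10123 = NZD 20,910.97
NZD 20,910.97 × 6.8079 = NOK 142,359.78
Profit = NOK 142,359.78 − NOK 140,000.00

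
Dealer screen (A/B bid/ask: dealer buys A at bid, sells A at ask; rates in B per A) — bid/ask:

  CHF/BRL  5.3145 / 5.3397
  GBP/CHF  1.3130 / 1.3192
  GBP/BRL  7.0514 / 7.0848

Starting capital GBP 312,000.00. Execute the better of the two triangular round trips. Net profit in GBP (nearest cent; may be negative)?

Net profit: GBP 321.90

Best loop GBP → BRL → CHF → GBP:
GBP 312,000.00 × 7.0514 (sell GBP at bid) = BRL 2,200,036.80
BRL 2,200,036.80 ÷ 5.3397 (buy CHF at ask) = CHF 412,015.06
CHF 412,015.06 ÷ 1.3192 (buy GBP at ask) = GBP 312,321.90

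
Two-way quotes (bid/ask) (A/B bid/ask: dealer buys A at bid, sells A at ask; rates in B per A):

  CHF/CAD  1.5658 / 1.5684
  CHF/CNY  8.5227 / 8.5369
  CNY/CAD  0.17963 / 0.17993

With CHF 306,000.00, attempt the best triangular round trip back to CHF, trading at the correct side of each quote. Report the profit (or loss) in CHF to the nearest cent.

Best loop CHF → CAD → CNY → CHF:
CHF 306,000.00 × 1.5658 (sell CHF at bid) = CAD 479,134.80
CAD 479,134.80 ÷ 0.17993 (buy CNY at ask) = CNY 2,662,895.57
CNY 2,662,895.57 ÷ 8.5369 (buy CHF at ask) = CHF 311,927.70

Net profit: CHF 5,927.70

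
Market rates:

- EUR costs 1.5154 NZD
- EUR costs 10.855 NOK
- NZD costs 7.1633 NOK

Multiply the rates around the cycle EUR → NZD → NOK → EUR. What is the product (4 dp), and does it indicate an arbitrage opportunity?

Around EUR → NZD → NOK → EUR: 1 × 1.5154 × 7.1633 ÷ 10.855 = 1.000024
Product ≈ 1 (deviation 0.002%, within rounding noise).

1.0000 (no arbitrage)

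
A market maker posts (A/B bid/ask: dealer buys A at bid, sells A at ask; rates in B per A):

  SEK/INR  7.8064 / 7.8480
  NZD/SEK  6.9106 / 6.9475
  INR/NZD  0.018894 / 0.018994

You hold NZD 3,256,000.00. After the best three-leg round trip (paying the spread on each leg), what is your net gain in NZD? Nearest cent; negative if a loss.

Best loop NZD → SEK → INR → NZD:
NZD 3,256,000.00 × 6.9106 (sell NZD at bid) = SEK 22,500,913.60
SEK 22,500,913.60 × 7.8064 (sell SEK at bid) = INR 175,651,131.93
INR 175,651,131.93 × 0.018894 (sell INR at bid) = NZD 3,318,752.49

Net profit: NZD 62,752.49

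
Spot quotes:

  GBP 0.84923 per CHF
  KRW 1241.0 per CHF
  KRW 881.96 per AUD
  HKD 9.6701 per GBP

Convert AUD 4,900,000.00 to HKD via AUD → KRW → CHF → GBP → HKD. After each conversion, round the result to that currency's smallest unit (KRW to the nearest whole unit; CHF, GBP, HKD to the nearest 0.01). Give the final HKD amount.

AUD 4,900,000.00 × 881.96 = KRW 4,321,604,000
KRW 4,321,604,000 ÷ 1241.0 = CHF 3,482,356.16
CHF 3,482,356.16 × 0.84923 = GBP 2,957,321.32
GBP 2,957,321.32 × 9.6701 = HKD 28,597,592.90

HKD 28,597,592.90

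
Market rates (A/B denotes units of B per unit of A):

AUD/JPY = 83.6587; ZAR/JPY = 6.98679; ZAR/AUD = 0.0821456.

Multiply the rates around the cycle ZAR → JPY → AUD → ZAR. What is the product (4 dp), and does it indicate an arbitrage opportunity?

Around ZAR → JPY → AUD → ZAR: 1 × 6.98679 ÷ 83.6587 ÷ 0.0821456 = 1.016675
Product > 1; profitable direction is ZAR → JPY → AUD → ZAR.

1.0167 (arbitrage exists)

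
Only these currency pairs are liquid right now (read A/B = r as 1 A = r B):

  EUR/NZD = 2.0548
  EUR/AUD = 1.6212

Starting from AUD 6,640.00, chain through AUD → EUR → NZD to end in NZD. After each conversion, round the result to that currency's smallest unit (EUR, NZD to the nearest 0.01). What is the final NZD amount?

NZD 8,415.91

AUD 6,640.00 ÷ 1.6212 = EUR 4,095.73
EUR 4,095.73 × 2.0548 = NZD 8,415.91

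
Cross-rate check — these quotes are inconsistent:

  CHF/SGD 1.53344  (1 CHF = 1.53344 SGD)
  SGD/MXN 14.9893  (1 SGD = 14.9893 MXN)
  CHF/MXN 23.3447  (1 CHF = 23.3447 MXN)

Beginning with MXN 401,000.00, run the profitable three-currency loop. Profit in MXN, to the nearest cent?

Profitable loop is MXN → SGD → CHF → MXN:
MXN 401,000.00 ÷ 14.9893 = SGD 26,752.42
SGD 26,752.42 ÷ 1.53344 = CHF 17,446.01
CHF 17,446.01 × 23.3447 = MXN 407,271.98
Profit = MXN 407,271.98 − MXN 401,000.00

Profit: MXN 6,271.98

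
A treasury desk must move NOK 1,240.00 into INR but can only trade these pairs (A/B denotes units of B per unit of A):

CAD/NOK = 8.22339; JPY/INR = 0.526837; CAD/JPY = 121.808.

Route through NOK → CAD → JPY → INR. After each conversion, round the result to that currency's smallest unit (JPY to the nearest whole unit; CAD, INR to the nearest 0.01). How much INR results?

NOK 1,240.00 ÷ 8.22339 = CAD 150.79
CAD 150.79 × 121.808 = JPY 18,367
JPY 18,367 × 0.526837 = INR 9,676.42

INR 9,676.42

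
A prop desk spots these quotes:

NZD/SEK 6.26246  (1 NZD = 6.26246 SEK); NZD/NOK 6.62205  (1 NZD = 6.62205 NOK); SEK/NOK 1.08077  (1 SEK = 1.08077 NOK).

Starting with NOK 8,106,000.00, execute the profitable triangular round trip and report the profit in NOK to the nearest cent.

Profit: NOK 178,997.65

Profitable loop is NOK → NZD → SEK → NOK:
NOK 8,106,000.00 ÷ 6.62205 = NZD 1,224,092.24
NZD 1,224,092.24 × 6.26246 = SEK 7,665,828.67
SEK 7,665,828.67 × 1.08077 = NOK 8,284,997.65
Profit = NOK 8,284,997.65 − NOK 8,106,000.00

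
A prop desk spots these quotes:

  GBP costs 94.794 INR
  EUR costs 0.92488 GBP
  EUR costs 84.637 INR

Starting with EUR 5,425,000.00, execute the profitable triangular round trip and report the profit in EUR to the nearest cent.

Profitable loop is EUR → GBP → INR → EUR:
EUR 5,425,000.00 × 0.92488 = GBP 5,017,474.00
GBP 5,017,474.00 × 94.794 = INR 475,626,430.36
INR 475,626,430.36 ÷ 84.637 = EUR 5,619,604.08
Profit = EUR 5,619,604.08 − EUR 5,425,000.00

Profit: EUR 194,604.08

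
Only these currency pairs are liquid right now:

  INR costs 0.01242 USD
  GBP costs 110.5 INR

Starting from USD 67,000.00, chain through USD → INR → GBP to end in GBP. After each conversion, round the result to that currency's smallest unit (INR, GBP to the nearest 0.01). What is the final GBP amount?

USD 67,000.00 ÷ 0.01242 = INR 5,394,524.96
INR 5,394,524.96 ÷ 110.5 = GBP 48,819.23

GBP 48,819.23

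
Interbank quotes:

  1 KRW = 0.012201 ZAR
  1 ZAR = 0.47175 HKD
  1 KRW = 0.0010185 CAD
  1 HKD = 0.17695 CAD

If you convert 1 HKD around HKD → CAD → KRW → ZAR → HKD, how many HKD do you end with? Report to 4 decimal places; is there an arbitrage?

Around HKD → CAD → KRW → ZAR → HKD: 1 × 0.17695 ÷ 0.0010185 × 0.012201 × 0.47175 = 0.999993
Product ≈ 1 (deviation 0.001%, within rounding noise).

1.0000 (no arbitrage)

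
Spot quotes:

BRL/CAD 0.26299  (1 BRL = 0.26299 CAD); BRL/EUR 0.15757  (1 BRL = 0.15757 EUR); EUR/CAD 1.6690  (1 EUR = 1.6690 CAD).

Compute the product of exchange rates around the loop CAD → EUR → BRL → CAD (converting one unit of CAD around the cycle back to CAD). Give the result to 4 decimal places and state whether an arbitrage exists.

1.0000 (no arbitrage)

Around CAD → EUR → BRL → CAD: 1 ÷ 1.6690 ÷ 0.15757 × 0.26299 = 1.000022
Product ≈ 1 (deviation 0.002%, within rounding noise).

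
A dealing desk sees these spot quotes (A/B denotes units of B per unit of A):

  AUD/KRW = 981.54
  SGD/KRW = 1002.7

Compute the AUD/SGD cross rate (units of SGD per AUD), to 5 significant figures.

AUD/SGD = 0.97890

1 AUD × 981.54 = 981.54 KRW
981.54 KRW ÷ 1002.7 = 0.978897 SGD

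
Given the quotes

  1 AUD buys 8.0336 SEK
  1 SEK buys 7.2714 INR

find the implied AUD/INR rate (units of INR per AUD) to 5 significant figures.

AUD/INR = 58.416

1 AUD × 8.0336 = 8.0336 SEK
8.0336 SEK × 7.2714 = 58.4155 INR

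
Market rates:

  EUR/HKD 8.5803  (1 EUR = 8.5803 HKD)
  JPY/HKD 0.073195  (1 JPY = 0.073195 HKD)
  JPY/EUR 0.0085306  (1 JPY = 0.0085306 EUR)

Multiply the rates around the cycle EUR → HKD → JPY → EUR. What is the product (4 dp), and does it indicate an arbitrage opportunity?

1.0000 (no arbitrage)

Around EUR → HKD → JPY → EUR: 1 × 8.5803 ÷ 0.073195 × 0.0085306 = 1.000001
Product ≈ 1 (deviation 0.000%, within rounding noise).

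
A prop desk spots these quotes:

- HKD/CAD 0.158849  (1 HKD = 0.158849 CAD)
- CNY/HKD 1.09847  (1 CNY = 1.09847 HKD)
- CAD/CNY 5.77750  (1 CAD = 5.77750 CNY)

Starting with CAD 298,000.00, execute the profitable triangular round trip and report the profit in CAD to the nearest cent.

Profit: CAD 2,420.04

Profitable loop is CAD → CNY → HKD → CAD:
CAD 298,000.00 × 5.77750 = CNY 1,721,695.00
CNY 1,721,695.00 × 1.09847 = HKD 1,891,230.31
HKD 1,891,230.31 × 0.158849 = CAD 300,420.04
Profit = CAD 300,420.04 − CAD 298,000.00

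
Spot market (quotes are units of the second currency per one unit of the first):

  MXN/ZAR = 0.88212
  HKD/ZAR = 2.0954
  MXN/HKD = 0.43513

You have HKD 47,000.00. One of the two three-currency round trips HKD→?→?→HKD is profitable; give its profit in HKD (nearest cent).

Profitable loop is HKD → ZAR → MXN → HKD:
HKD 47,000.00 × 2.0954 = ZAR 98,483.80
ZAR 98,483.80 ÷ 0.88212 = MXN 111,644.45
MXN 111,644.45 × 0.43513 = HKD 48,579.85
Profit = HKD 48,579.85 − HKD 47,000.00

Profit: HKD 1,579.85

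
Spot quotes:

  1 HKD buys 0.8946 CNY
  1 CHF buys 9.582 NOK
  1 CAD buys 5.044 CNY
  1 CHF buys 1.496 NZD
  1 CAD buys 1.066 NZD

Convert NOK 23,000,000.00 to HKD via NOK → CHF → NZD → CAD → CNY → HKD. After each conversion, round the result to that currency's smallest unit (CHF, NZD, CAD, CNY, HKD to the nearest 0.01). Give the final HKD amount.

HKD 18,992,941.97

NOK 23,000,000.00 ÷ 9.582 = CHF 2,400,333.96
CHF 2,400,333.96 × 1.496 = NZD 3,590,899.60
NZD 3,590,899.60 ÷ 1.066 = CAD 3,368,573.73
CAD 3,368,573.73 × 5.044 = CNY 16,991,085.89
CNY 16,991,085.89 ÷ 0.8946 = HKD 18,992,941.97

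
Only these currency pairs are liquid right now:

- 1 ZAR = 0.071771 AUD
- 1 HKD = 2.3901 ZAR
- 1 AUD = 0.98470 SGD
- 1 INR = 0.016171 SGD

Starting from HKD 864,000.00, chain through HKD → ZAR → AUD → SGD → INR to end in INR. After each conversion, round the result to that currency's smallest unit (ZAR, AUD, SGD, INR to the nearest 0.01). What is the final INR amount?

INR 9,024,972.48

HKD 864,000.00 × 2.3901 = ZAR 2,065,046.40
ZAR 2,065,046.40 × 0.071771 = AUD 148,210.45
AUD 148,210.45 × 0.98470 = SGD 145,942.83
SGD 145,942.83 ÷ 0.016171 = INR 9,024,972.48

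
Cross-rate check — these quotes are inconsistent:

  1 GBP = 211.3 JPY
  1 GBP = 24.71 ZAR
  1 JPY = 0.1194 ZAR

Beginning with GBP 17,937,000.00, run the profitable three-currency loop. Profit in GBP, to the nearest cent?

Profit: GBP 376,902.03

Profitable loop is GBP → JPY → ZAR → GBP:
GBP 17,937,000.00 × 211.3 = JPY 3,790,088,100
JPY 3,790,088,100 × 0.1194 = ZAR 452,536,519.14
ZAR 452,536,519.14 ÷ 24.71 = GBP 18,313,902.03
Profit = GBP 18,313,902.03 − GBP 17,937,000.00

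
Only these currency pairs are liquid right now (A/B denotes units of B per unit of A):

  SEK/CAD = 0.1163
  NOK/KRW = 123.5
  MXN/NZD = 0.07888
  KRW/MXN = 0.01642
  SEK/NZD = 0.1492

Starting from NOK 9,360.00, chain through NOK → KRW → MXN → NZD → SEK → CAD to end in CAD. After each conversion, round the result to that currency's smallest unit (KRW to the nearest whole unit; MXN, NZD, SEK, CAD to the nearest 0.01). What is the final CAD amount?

NOK 9,360.00 × 123.5 = KRW 1,155,960
KRW 1,155,960 × 0.01642 = MXN 18,980.86
MXN 18,980.86 × 0.07888 = NZD 1,497.21
NZD 1,497.21 ÷ 0.1492 = SEK 10,034.92
SEK 10,034.92 × 0.1163 = CAD 1,167.06

CAD 1,167.06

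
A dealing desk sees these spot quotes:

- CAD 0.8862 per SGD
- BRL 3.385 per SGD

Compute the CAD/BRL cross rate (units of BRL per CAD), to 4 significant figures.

1 CAD ÷ 0.8862 = 1.12841 SGD
1.12841 SGD × 3.385 = 3.81968 BRL

CAD/BRL = 3.820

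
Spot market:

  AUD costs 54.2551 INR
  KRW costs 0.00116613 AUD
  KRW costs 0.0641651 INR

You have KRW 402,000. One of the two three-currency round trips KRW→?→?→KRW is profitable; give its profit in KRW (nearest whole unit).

Profit: KRW 5,697

Profitable loop is KRW → INR → AUD → KRW:
KRW 402,000 × 0.0641651 = INR 25,794.37
INR 25,794.37 ÷ 54.2551 = AUD 475.43
AUD 475.43 ÷ 0.00116613 = KRW 407,697
Profit = KRW 407,697 − KRW 402,000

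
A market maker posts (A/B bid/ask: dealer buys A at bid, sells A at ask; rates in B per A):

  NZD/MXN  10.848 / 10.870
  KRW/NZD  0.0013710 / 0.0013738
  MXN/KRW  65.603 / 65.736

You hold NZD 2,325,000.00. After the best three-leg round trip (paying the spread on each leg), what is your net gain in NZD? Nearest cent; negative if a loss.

Net profit: NZD 43,463.12

Best loop NZD → KRW → MXN → NZD:
NZD 2,325,000.00 ÷ 0.0013738 (buy KRW at ask) = KRW 1,692,386,082
KRW 1,692,386,082 ÷ 65.736 (buy MXN at ask) = MXN 25,745,194.15
MXN 25,745,194.15 ÷ 10.870 (buy NZD at ask) = NZD 2,368,463.12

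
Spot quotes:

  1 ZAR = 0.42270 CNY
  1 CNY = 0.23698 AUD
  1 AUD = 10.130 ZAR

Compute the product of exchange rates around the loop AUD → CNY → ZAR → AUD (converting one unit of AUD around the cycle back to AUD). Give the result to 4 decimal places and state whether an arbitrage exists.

0.9855 (arbitrage exists)

Around AUD → CNY → ZAR → AUD: 1 ÷ 0.23698 ÷ 0.42270 ÷ 10.130 = 0.985477
Product < 1; profitable direction is AUD → ZAR → CNY → AUD.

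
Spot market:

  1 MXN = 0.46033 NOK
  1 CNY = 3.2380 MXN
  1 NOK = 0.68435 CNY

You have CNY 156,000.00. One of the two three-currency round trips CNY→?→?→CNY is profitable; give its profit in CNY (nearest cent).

Profit: CNY 3,128.88

Profitable loop is CNY → MXN → NOK → CNY:
CNY 156,000.00 × 3.2380 = MXN 505,128.00
MXN 505,128.00 × 0.46033 = NOK 232,525.57
NOK 232,525.57 × 0.68435 = CNY 159,128.88
Profit = CNY 159,128.88 − CNY 156,000.00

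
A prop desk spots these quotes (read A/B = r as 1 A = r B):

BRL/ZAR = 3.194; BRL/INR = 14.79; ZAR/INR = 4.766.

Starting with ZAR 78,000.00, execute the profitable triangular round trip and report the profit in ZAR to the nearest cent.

Profitable loop is ZAR → INR → BRL → ZAR:
ZAR 78,000.00 × 4.766 = INR 371,748.00
INR 371,748.00 ÷ 14.79 = BRL 25,135.09
BRL 25,135.09 × 3.194 = ZAR 80,281.48
Profit = ZAR 80,281.48 − ZAR 78,000.00

Profit: ZAR 2,281.48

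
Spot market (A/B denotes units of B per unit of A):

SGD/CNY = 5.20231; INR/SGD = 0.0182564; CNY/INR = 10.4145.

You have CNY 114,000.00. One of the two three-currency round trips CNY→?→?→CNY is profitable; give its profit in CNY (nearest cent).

Profitable loop is CNY → SGD → INR → CNY:
CNY 114,000.00 ÷ 5.20231 = SGD 21,913.34
SGD 21,913.34 ÷ 0.0182564 = INR 1,200,310.16
INR 1,200,310.16 ÷ 10.4145 = CNY 115,253.75
Profit = CNY 115,253.75 − CNY 114,000.00

Profit: CNY 1,253.75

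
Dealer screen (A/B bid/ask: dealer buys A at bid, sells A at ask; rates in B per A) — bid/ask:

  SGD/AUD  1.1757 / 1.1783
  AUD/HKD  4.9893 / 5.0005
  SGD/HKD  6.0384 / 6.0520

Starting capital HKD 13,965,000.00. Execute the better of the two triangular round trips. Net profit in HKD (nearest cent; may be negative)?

Net profit: HKD 346,775.31

Best loop HKD → AUD → SGD → HKD:
HKD 13,965,000.00 ÷ 5.0005 (buy AUD at ask) = AUD 2,792,720.73
AUD 2,792,720.73 ÷ 1.1783 (buy SGD at ask) = SGD 2,370,127.07
SGD 2,370,127.07 × 6.0384 (sell SGD at bid) = HKD 14,311,775.31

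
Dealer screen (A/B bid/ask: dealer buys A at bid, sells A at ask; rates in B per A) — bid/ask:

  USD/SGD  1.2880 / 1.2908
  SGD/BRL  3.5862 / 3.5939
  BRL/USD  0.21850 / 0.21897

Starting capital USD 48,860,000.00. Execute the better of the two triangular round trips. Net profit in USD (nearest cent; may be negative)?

Best loop USD → SGD → BRL → USD:
USD 48,860,000.00 × 1.2880 (sell USD at bid) = SGD 62,931,680.00
SGD 62,931,680.00 × 3.5862 (sell SGD at bid) = BRL 225,685,590.82
BRL 225,685,590.82 × 0.21850 (sell BRL at bid) = USD 49,312,301.59

Net profit: USD 452,301.59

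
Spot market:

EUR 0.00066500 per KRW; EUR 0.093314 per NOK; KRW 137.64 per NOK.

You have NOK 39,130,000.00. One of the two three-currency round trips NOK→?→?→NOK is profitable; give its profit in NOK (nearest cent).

Profit: NOK 762,416.53

Profitable loop is NOK → EUR → KRW → NOK:
NOK 39,130,000.00 × 0.093314 = EUR 3,651,376.82
EUR 3,651,376.82 ÷ 0.00066500 = KRW 5,490,792,211
KRW 5,490,792,211 ÷ 137.64 = NOK 39,892,416.53
Profit = NOK 39,892,416.53 − NOK 39,130,000.00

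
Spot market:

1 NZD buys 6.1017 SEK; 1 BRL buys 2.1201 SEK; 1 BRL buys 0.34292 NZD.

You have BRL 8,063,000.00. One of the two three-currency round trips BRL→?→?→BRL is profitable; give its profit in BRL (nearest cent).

Profitable loop is BRL → SEK → NZD → BRL:
BRL 8,063,000.00 × 2.1201 = SEK 17,094,366.30
SEK 17,094,366.30 ÷ 6.1017 = NZD 2,801,574.36
NZD 2,801,574.36 ÷ 0.34292 = BRL 8,169,760.77
Profit = BRL 8,169,760.77 − BRL 8,063,000.00

Profit: BRL 106,760.77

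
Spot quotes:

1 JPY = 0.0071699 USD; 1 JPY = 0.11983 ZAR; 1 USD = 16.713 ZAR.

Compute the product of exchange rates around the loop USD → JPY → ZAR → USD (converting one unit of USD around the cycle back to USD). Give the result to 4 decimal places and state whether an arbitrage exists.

1.0000 (no arbitrage)

Around USD → JPY → ZAR → USD: 1 ÷ 0.0071699 × 0.11983 ÷ 16.713 = 0.999996
Product ≈ 1 (deviation 0.000%, within rounding noise).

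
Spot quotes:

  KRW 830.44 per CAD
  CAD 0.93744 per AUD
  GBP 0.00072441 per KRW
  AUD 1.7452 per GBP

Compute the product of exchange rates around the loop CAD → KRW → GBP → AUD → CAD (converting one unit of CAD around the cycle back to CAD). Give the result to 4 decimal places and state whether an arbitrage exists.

0.9842 (arbitrage exists)

Around CAD → KRW → GBP → AUD → CAD: 1 × 830.44 × 0.00072441 × 1.7452 × 0.93744 = 0.984196
Product < 1; profitable direction is CAD → AUD → GBP → KRW → CAD.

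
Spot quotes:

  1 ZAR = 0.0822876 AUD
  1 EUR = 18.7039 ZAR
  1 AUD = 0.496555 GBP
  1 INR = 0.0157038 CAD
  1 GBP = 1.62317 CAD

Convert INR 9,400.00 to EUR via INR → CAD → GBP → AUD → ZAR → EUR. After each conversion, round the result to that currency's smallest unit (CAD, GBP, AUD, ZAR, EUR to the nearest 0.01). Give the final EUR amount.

INR 9,400.00 × 0.0157038 = CAD 147.62
CAD 147.62 ÷ 1.62317 = GBP 90.95
GBP 90.95 ÷ 0.496555 = AUD 183.16
AUD 183.16 ÷ 0.0822876 = ZAR 2,225.85
ZAR 2,225.85 ÷ 18.7039 = EUR 119.00

EUR 119.00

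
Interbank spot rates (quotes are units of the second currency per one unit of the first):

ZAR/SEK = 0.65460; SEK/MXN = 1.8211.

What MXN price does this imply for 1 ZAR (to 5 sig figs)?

1 ZAR × 0.65460 = 0.6546 SEK
0.6546 SEK × 1.8211 = 1.19209 MXN

ZAR/MXN = 1.1921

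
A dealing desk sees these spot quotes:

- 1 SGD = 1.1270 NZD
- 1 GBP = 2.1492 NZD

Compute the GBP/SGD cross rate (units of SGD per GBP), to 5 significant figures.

GBP/SGD = 1.9070

1 GBP × 2.1492 = 2.1492 NZD
2.1492 NZD ÷ 1.1270 = 1.90701 SGD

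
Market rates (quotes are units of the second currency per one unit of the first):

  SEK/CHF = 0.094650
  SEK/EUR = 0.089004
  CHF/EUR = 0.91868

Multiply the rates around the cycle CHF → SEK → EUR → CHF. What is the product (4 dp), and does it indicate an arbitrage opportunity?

1.0236 (arbitrage exists)

Around CHF → SEK → EUR → CHF: 1 ÷ 0.094650 × 0.089004 ÷ 0.91868 = 1.023587
Product > 1; profitable direction is CHF → SEK → EUR → CHF.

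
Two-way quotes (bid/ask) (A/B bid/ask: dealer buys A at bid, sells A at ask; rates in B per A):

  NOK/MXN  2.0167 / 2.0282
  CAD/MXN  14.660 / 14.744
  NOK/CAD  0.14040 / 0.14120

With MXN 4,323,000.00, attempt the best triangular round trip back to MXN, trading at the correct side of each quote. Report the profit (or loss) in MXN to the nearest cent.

Net profit: MXN 64,079.81

Best loop MXN → NOK → CAD → MXN:
MXN 4,323,000.00 ÷ 2.0282 (buy NOK at ask) = NOK 2,131,446.60
NOK 2,131,446.60 × 0.14040 (sell NOK at bid) = CAD 299,255.10
CAD 299,255.10 × 14.660 (sell CAD at bid) = MXN 4,387,079.81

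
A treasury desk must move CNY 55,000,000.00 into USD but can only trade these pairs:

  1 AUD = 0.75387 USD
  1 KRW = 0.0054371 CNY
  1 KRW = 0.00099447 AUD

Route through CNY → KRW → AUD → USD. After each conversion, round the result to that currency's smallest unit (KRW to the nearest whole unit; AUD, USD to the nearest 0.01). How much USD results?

USD 7,583,741.41

CNY 55,000,000.00 ÷ 0.0054371 = KRW 10,115,686,671
KRW 10,115,686,671 × 0.00099447 = AUD 10,059,746.92
AUD 10,059,746.92 × 0.75387 = USD 7,583,741.41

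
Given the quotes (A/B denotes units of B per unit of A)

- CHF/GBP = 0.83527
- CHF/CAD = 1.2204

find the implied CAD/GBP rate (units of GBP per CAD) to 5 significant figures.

CAD/GBP = 0.68442

1 CAD ÷ 1.2204 = 0.819403 CHF
0.819403 CHF × 0.83527 = 0.684423 GBP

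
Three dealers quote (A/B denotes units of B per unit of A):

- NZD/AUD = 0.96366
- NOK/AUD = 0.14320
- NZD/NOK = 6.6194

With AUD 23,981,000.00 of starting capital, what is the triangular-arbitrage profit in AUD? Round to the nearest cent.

Profit: AUD 398,762.92

Profitable loop is AUD → NOK → NZD → AUD:
AUD 23,981,000.00 ÷ 0.14320 = NOK 167,465,083.80
NOK 167,465,083.80 ÷ 6.6194 = NZD 25,299,133.43
NZD 25,299,133.43 × 0.96366 = AUD 24,379,762.92
Profit = AUD 24,379,762.92 − AUD 23,981,000.00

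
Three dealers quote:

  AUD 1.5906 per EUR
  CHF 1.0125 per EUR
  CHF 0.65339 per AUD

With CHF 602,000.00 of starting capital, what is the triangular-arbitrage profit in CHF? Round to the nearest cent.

Profit: CHF 15,923.80

Profitable loop is CHF → EUR → AUD → CHF:
CHF 602,000.00 ÷ 1.0125 = EUR 594,567.90
EUR 594,567.90 × 1.5906 = AUD 945,719.70
AUD 945,719.70 × 0.65339 = CHF 617,923.80
Profit = CHF 617,923.80 − CHF 602,000.00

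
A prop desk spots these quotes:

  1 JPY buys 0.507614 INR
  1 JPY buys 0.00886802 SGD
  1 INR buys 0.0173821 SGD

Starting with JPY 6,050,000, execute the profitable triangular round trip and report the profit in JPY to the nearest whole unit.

Profitable loop is JPY → SGD → INR → JPY:
JPY 6,050,000 × 0.00886802 = SGD 53,651.52
SGD 53,651.52 ÷ 0.0173821 = INR 3,086,596.04
INR 3,086,596.04 ÷ 0.507614 = JPY 6,080,597
Profit = JPY 6,080,597 − JPY 6,050,000

Profit: JPY 30,597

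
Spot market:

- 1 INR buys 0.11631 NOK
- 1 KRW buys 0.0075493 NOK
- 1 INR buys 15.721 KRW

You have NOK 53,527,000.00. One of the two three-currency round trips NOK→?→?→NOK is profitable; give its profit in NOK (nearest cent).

Profit: NOK 1,091,868.56

Profitable loop is NOK → INR → KRW → NOK:
NOK 53,527,000.00 ÷ 0.11631 = INR 460,209,784.20
INR 460,209,784.20 × 15.721 = KRW 7,234,958,017
KRW 7,234,958,017 × 0.0075493 = NOK 54,618,868.56
Profit = NOK 54,618,868.56 − NOK 53,527,000.00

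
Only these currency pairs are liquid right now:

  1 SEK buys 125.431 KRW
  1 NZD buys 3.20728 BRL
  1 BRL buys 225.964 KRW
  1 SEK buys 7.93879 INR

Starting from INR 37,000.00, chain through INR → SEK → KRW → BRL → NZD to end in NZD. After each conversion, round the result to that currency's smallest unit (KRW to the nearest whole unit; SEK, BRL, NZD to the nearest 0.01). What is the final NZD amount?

INR 37,000.00 ÷ 7.93879 = SEK 4,660.66
SEK 4,660.66 × 125.431 = KRW 584,591
KRW 584,591 ÷ 225.964 = BRL 2,587.10
BRL 2,587.10 ÷ 3.20728 = NZD 806.63

NZD 806.63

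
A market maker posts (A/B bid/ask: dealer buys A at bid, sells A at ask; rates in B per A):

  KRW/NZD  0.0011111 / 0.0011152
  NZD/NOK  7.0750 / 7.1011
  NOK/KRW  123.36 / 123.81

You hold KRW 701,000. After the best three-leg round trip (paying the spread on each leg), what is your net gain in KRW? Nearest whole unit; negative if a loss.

Net profit: KRW 13,964

Best loop KRW → NOK → NZD → KRW:
KRW 701,000 ÷ 123.81 (buy NOK at ask) = NOK 5,661.90
NOK 5,661.90 ÷ 7.1011 (buy NZD at ask) = NZD 797.33
NZD 797.33 ÷ 0.0011152 (buy KRW at ask) = KRW 714,964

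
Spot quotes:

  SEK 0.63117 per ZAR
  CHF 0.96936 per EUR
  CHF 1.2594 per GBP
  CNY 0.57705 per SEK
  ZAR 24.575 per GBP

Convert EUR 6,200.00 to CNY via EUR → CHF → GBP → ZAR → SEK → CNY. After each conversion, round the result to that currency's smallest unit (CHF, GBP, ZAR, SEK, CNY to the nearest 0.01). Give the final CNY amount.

EUR 6,200.00 × 0.96936 = CHF 6,010.03
CHF 6,010.03 ÷ 1.2594 = GBP 4,772.14
GBP 4,772.14 × 24.575 = ZAR 117,275.34
ZAR 117,275.34 × 0.63117 = SEK 74,020.68
SEK 74,020.68 × 0.57705 = CNY 42,713.63

CNY 42,713.63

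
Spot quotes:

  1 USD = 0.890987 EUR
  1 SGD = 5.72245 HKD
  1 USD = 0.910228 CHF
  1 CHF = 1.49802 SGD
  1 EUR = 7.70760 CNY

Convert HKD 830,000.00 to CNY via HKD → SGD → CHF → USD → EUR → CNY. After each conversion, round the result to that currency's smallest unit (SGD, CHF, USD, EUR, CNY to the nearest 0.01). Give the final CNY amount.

CNY 730,497.66

HKD 830,000.00 ÷ 5.72245 = SGD 145,042.77
SGD 145,042.77 ÷ 1.49802 = CHF 96,822.99
CHF 96,822.99 ÷ 0.910228 = USD 106,372.24
USD 106,372.24 × 0.890987 = EUR 94,776.28
EUR 94,776.28 × 7.70760 = CNY 730,497.66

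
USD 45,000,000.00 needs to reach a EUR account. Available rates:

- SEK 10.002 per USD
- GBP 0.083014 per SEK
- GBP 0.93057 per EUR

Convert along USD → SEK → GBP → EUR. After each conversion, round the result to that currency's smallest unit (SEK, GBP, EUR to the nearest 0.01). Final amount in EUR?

USD 45,000,000.00 × 10.002 = SEK 450,090,000.00
SEK 450,090,000.00 × 0.083014 = GBP 37,363,771.26
GBP 37,363,771.26 ÷ 0.93057 = EUR 40,151,489.15

EUR 40,151,489.15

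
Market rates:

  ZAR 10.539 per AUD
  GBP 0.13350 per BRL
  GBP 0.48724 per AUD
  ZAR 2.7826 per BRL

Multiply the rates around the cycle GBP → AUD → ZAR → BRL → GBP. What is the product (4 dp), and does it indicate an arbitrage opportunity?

Around GBP → AUD → ZAR → BRL → GBP: 1 ÷ 0.48724 × 10.539 ÷ 2.7826 × 0.13350 = 1.037736
Product > 1; profitable direction is GBP → AUD → ZAR → BRL → GBP.

1.0377 (arbitrage exists)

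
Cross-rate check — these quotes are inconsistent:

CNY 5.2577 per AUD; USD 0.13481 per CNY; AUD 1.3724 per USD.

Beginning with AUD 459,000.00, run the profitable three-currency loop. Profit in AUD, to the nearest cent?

Profit: AUD 12,860.98

Profitable loop is AUD → USD → CNY → AUD:
AUD 459,000.00 ÷ 1.3724 = USD 334,450.60
USD 334,450.60 ÷ 0.13481 = CNY 2,480,903.48
CNY 2,480,903.48 ÷ 5.2577 = AUD 471,860.98
Profit = AUD 471,860.98 − AUD 459,000.00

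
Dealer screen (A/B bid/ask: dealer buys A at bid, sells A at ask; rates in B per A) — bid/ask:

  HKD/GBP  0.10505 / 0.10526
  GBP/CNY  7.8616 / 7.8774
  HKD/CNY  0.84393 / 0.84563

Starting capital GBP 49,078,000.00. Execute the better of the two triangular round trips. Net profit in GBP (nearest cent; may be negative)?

Net profit: GBP 873,325.53

Best loop GBP → HKD → CNY → GBP:
GBP 49,078,000.00 ÷ 0.10526 (buy HKD at ask) = HKD 466,254,987.65
HKD 466,254,987.65 × 0.84393 (sell HKD at bid) = CNY 393,486,571.73
CNY 393,486,571.73 ÷ 7.8774 (buy GBP at ask) = GBP 49,951,325.53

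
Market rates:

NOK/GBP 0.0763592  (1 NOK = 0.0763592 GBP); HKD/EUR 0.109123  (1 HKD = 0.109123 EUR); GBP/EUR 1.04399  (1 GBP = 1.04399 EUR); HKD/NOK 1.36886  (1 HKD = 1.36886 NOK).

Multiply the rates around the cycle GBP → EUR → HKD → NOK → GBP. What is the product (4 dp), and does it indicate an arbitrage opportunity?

Around GBP → EUR → HKD → NOK → GBP: 1 × 1.04399 ÷ 0.109123 × 1.36886 × 0.0763592 = 1.000001
Product ≈ 1 (deviation 0.000%, within rounding noise).

1.0000 (no arbitrage)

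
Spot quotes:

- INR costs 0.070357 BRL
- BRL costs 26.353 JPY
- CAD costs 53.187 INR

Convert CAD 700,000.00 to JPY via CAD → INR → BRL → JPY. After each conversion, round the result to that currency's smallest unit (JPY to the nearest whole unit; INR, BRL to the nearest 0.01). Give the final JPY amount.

CAD 700,000.00 × 53.187 = INR 37,230,900.00
INR 37,230,900.00 × 0.070357 = BRL 2,619,454.43
BRL 2,619,454.43 × 26.353 = JPY 69,030,483

JPY 69,030,483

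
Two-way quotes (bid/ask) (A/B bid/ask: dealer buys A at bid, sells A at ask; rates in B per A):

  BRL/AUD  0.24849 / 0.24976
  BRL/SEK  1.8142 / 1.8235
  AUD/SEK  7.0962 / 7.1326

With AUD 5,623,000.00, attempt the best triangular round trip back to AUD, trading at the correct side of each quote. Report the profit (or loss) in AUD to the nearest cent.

Net profit: AUD 103,410.68

Best loop AUD → BRL → SEK → AUD:
AUD 5,623,000.00 ÷ 0.24976 (buy BRL at ask) = BRL 22,513,613.07
BRL 22,513,613.07 × 1.8142 (sell BRL at bid) = SEK 40,844,196.83
SEK 40,844,196.83 ÷ 7.1326 (buy AUD at ask) = AUD 5,726,410.68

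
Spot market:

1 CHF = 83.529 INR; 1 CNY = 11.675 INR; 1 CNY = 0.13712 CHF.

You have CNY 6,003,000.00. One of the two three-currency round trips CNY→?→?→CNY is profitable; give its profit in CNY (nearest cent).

Profit: CNY 116,094.30

Profitable loop is CNY → INR → CHF → CNY:
CNY 6,003,000.00 × 11.675 = INR 70,085,025.00
INR 70,085,025.00 ÷ 83.529 = CHF 839,050.21
CHF 839,050.21 ÷ 0.13712 = CNY 6,119,094.30
Profit = CNY 6,119,094.30 − CNY 6,003,000.00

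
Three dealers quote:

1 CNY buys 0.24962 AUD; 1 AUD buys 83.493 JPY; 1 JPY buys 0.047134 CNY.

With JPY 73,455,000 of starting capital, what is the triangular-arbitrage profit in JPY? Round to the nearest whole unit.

Profitable loop is JPY → AUD → CNY → JPY:
JPY 73,455,000 ÷ 83.493 = AUD 879,774.35
AUD 879,774.35 ÷ 0.24962 = CNY 3,524,454.58
CNY 3,524,454.58 ÷ 0.047134 = JPY 74,775,206
Profit = JPY 74,775,206 − JPY 73,455,000

Profit: JPY 1,320,206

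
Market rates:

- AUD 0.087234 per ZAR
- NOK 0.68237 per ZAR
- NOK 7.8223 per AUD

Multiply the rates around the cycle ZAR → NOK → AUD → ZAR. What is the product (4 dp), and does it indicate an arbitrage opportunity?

Around ZAR → NOK → AUD → ZAR: 1 × 0.68237 ÷ 7.8223 ÷ 0.087234 = 0.999999
Product ≈ 1 (deviation 0.000%, within rounding noise).

1.0000 (no arbitrage)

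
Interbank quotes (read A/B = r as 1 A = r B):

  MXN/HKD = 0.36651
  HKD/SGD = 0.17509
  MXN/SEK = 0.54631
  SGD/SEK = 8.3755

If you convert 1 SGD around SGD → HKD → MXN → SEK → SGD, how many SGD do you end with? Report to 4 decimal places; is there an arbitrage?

1.0164 (arbitrage exists)

Around SGD → HKD → MXN → SEK → SGD: 1 ÷ 0.17509 ÷ 0.36651 × 0.54631 ÷ 8.3755 = 1.016439
Product > 1; profitable direction is SGD → HKD → MXN → SEK → SGD.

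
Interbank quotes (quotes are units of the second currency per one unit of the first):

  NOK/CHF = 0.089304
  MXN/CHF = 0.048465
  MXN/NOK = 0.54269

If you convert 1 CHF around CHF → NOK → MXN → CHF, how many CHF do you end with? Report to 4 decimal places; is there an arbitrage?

Around CHF → NOK → MXN → CHF: 1 ÷ 0.089304 ÷ 0.54269 × 0.048465 = 1.000013
Product ≈ 1 (deviation 0.001%, within rounding noise).

1.0000 (no arbitrage)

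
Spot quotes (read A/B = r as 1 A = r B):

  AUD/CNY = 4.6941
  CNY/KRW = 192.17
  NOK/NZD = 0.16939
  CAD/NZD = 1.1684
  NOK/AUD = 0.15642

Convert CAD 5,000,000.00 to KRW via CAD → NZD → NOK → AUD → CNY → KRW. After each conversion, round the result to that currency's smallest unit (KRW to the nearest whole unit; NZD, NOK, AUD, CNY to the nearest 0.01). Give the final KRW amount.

KRW 4,866,357,307

CAD 5,000,000.00 × 1.1684 = NZD 5,842,000.00
NZD 5,842,000.00 ÷ 0.16939 = NOK 34,488,458.59
NOK 34,488,458.59 × 0.15642 = AUD 5,394,684.69
AUD 5,394,684.69 × 4.6941 = CNY 25,323,189.40
CNY 25,323,189.40 × 192.17 = KRW 4,866,357,307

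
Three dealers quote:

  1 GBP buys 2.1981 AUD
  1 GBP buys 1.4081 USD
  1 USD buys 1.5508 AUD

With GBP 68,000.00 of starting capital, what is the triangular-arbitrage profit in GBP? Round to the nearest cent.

Profitable loop is GBP → AUD → USD → GBP:
GBP 68,000.00 × 2.1981 = AUD 149,470.80
AUD 149,470.80 ÷ 1.5508 = USD 96,383.03
USD 96,383.03 ÷ 1.4081 = GBP 68,448.99
Profit = GBP 68,448.99 − GBP 68,000.00

Profit: GBP 448.99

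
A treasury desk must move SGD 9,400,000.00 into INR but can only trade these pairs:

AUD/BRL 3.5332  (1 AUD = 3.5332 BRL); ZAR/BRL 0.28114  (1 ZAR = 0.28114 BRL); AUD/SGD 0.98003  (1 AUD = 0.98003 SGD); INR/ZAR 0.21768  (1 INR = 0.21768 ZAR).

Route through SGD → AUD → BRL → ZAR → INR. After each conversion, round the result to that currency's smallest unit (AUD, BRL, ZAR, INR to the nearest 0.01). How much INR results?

INR 553,752,291.02

SGD 9,400,000.00 ÷ 0.98003 = AUD 9,591,543.12
AUD 9,591,543.12 × 3.5332 = BRL 33,888,840.15
BRL 33,888,840.15 ÷ 0.28114 = ZAR 120,540,798.71
ZAR 120,540,798.71 ÷ 0.21768 = INR 553,752,291.02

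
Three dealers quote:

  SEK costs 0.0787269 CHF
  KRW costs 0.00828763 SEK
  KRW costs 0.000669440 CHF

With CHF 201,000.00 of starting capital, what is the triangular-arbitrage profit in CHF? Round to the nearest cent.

Profitable loop is CHF → SEK → KRW → CHF:
CHF 201,000.00 ÷ 0.0787269 = SEK 2,553,129.87
SEK 2,553,129.87 ÷ 0.00828763 = KRW 308,065,137
KRW 308,065,137 × 0.000669440 = CHF 206,231.13
Profit = CHF 206,231.13 − CHF 201,000.00

Profit: CHF 5,231.13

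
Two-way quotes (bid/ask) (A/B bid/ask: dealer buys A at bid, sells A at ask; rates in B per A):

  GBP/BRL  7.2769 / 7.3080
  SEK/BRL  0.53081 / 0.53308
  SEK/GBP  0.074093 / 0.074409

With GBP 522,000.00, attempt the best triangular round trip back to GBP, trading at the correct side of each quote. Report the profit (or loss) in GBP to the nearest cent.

Best loop GBP → BRL → SEK → GBP:
GBP 522,000.00 × 7.2769 (sell GBP at bid) = BRL 3,798,541.80
BRL 3,798,541.80 ÷ 0.53308 (buy SEK at ask) = SEK 7,125,650.56
SEK 7,125,650.56 × 0.074093 (sell SEK at bid) = GBP 527,960.83

Net profit: GBP 5,960.83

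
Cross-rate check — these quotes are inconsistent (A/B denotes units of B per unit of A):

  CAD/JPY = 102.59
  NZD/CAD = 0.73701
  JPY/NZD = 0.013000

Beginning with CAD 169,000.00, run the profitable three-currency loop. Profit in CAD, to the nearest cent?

Profitable loop is CAD → NZD → JPY → CAD:
CAD 169,000.00 ÷ 0.73701 = NZD 229,304.89
NZD 229,304.89 ÷ 0.013000 = JPY 17,638,838
JPY 17,638,838 ÷ 102.59 = CAD 171,935.26
Profit = CAD 171,935.26 − CAD 169,000.00

Profit: CAD 2,935.26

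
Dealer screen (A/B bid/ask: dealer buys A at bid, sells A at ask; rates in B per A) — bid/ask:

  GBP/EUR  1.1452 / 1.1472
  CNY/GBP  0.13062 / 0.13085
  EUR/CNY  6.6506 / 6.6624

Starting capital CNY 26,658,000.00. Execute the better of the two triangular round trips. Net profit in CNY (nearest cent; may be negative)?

Net result: CNY -2,674.22 (no profitable arbitrage after spreads)

Best loop CNY → EUR → GBP → CNY:
CNY 26,658,000.00 ÷ 6.6624 (buy EUR at ask) = EUR 4,001,260.81
EUR 4,001,260.81 ÷ 1.1472 (buy GBP at ask) = GBP 3,487,849.38
GBP 3,487,849.38 ÷ 0.13085 (buy CNY at ask) = CNY 26,655,325.78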